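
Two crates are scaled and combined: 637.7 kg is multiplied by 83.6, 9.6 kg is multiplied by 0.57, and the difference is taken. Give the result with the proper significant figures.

637.7 × 83.6 = 53311.72 → 5.33 × 10⁴ kg (3 s.f., last digit at the 10^2 place).
9.6 × 0.57 = 5.472 → 5.5 kg (2 s.f., last digit at the 10^-1 place).
Difference: 53306.248 kg; keep the coarser place, 10^2.
Result: 5.33 × 10⁴ kg.

5.33 × 10⁴ kg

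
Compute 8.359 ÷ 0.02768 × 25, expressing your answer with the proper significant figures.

7.5 × 10³

8.359 ÷ 0.02768 × 25 = 7549.67485549…
Multiplication/division keeps the fewest significant figures: 8.359 → 4 s.f., 0.02768 → 4 s.f., 25 → 2 s.f.; limit is 2.
Rounded to 2 significant figures: 7.5 × 10³.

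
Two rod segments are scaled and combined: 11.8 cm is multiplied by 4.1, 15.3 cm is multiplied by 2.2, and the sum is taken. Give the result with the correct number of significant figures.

11.8 × 4.1 = 48.38 → 48 cm (2 s.f., last digit at the 10^0 place).
15.3 × 2.2 = 33.66 → 34 cm (2 s.f., last digit at the 10^0 place).
Sum: 82.04 cm; keep the coarser place, 10^0.
Result: 82 cm.

82 cm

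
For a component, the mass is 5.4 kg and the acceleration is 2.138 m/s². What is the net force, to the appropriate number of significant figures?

12 N

net force = 5.4 kg × 2.138 m/s² = 11.5452 N.
5.4 has 2 significant figures; 2.138 has 4.
Division/multiplication keeps the fewest: 2 significant figures.
Rounded: 12 N.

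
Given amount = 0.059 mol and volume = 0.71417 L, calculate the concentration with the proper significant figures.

concentration = 0.059 mol ÷ 0.71417 L = 0.0826133833681… mol/L.
0.059 has 2 significant figures; 0.71417 has 5.
Division/multiplication keeps the fewest: 2 significant figures.
Rounded: 0.083 mol/L.

0.083 mol/L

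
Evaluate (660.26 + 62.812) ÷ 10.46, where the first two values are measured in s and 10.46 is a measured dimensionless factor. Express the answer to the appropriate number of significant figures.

660.26 s + 62.812 s = 723.072 s; the sum is limited to 2 decimal places (5 s.f.).
Carrying full precision, 723.072 ÷ 10.46 = 69.1273422562… s; 10.46 has 4 s.f., so the result keeps min(5, 4) = 4 s.f.
Rounded to 4 significant figures: 69.13 s.

69.13 s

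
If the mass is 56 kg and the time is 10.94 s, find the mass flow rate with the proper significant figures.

5.1 kg/s

mass flow rate = 56 kg ÷ 10.94 s = 5.11882998172… kg/s.
56 has 2 significant figures; 10.94 has 4.
Division/multiplication keeps the fewest: 2 significant figures.
Rounded: 5.1 kg/s.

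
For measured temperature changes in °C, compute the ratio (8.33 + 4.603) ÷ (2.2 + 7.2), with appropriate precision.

1.4

8.33 + 4.603 = 12.933, limited to 2 d.p. → 4 s.f.; 2.2 + 7.2 = 9.4, limited to 1 d.p. → 2 s.f.
Carrying full precision, 12.933 ÷ 9.4 = 1.37585106383…; keep min(4, 2) = 2 s.f.
Rounded to 2 significant figures: 1.4.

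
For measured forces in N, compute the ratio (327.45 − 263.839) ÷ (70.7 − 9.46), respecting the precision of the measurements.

327.45 − 263.839 = 63.611, limited to 2 d.p. → 4 s.f.; 70.7 − 9.46 = 61.24, limited to 1 d.p. → 3 s.f.
Carrying full precision, 63.611 ÷ 61.24 = 1.03871652515…; keep min(4, 3) = 3 s.f.
Rounded to 3 significant figures: 1.04.

1.04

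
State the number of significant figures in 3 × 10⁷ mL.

1

3 × 10⁷: in scientific notation every digit of the coefficient is significant.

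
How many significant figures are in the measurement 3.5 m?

3.5: every digit is nonzero and significant.

2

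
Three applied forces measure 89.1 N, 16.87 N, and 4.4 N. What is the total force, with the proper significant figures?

89.1 N + 16.87 N + 4.4 N = 110.37 N.
Addition/subtraction keeps the fewest decimal places: 89.1 → 1 decimal place, 16.87 → 2 decimal places, 4.4 → 1 decimal place; limit is 1.
Rounded to 1 decimal place: 110.4 N.

110.4 N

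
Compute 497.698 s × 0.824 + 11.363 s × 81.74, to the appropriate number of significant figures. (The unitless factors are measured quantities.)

1339 s

497.698 × 0.824 = 410.103152 → 410. s (3 s.f., last digit at the 10^0 place).
11.363 × 81.74 = 928.81162 → 928.8 s (4 s.f., last digit at the 10^-1 place).
Sum: 1338.914772 s; keep the coarser place, 10^0.
Result: 1339 s.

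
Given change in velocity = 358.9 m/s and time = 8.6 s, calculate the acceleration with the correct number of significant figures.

acceleration = 358.9 m/s ÷ 8.6 s = 41.7325581395… m/s².
358.9 has 4 significant figures; 8.6 has 2.
Division/multiplication keeps the fewest: 2 significant figures.
Rounded: 42 m/s².

42 m/s²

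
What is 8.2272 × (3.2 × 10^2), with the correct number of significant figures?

8.2272 × (3.2 × 10^2) = 2632.704
Multiplication/division keeps the fewest significant figures: 8.2272 → 5 s.f., 3.2 × 10^2 → 2 s.f.; limit is 2.
Rounded to 2 significant figures: 2.6 × 10^3.

2.6 × 10^3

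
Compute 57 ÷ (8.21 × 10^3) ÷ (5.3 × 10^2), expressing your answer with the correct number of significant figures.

1.3 × 10^-5

57 ÷ (8.21 × 10^3) ÷ (5.3 × 10^2) = 0.0000130995334728…
Multiplication/division keeps the fewest significant figures: 57 → 2 s.f., 8.21 × 10^3 → 3 s.f., 5.3 × 10^2 → 2 s.f.; limit is 2.
Rounded to 2 significant figures: 1.3 × 10^-5.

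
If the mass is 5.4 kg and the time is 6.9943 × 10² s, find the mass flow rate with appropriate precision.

mass flow rate = 5.4 kg ÷ 6.9943 × 10² s = 0.00772057246615… kg/s.
5.4 has 2 significant figures; 6.9943 × 10² has 5.
Division/multiplication keeps the fewest: 2 significant figures.
Rounded: 0.0077 kg/s.

0.0077 kg/s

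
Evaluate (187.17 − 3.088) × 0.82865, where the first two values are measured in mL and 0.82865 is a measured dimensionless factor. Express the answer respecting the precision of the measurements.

152.54 mL

187.17 mL − 3.088 mL = 184.082 mL; the difference is limited to 2 decimal places (5 s.f.).
Carrying full precision, 184.082 × 0.82865 = 152.5395493 mL; 0.82865 has 5 s.f., so the result keeps min(5, 5) = 5 s.f.
Rounded to 5 significant figures: 152.54 mL.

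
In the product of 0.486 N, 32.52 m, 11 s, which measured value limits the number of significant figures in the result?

11 s

0.486 N → 3 s.f.; 32.52 m → 4 s.f.; 11 s → 2 s.f.
The fewest is 2 significant figures, from 11 s.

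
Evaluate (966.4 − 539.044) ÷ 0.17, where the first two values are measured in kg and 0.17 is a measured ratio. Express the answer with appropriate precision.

966.4 kg − 539.044 kg = 427.356 kg; the difference is limited to 1 decimal place (4 s.f.).
Carrying full precision, 427.356 ÷ 0.17 = 2513.85882353… kg; 0.17 has 2 s.f., so the result keeps min(4, 2) = 2 s.f.
Rounded to 2 significant figures: 2.5 × 10^3 kg.

2.5 × 10^3 kg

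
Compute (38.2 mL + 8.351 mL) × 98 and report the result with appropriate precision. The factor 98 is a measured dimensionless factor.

4.6 × 10³ mL

38.2 mL + 8.351 mL = 46.551 mL; the sum is limited to 1 decimal place (3 s.f.).
Carrying full precision, 46.551 × 98 = 4561.998 mL; 98 has 2 s.f., so the result keeps min(3, 2) = 2 s.f.
Rounded to 2 significant figures: 4.6 × 10³ mL.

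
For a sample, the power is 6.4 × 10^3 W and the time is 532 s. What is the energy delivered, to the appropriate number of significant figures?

3.4 × 10^6 J

energy delivered = 6.4 × 10^3 W × 532 s = 3404800 J.
6.4 × 10^3 has 2 significant figures; 532 has 3.
Division/multiplication keeps the fewest: 2 significant figures.
Rounded: 3.4 × 10^6 J.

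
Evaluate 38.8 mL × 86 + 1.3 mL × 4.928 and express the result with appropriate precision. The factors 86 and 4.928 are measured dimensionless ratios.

38.8 × 86 = 3336.8 → 3.3 × 10³ mL (2 s.f., last digit at the 10^2 place).
1.3 × 4.928 = 6.4064 → 6.4 mL (2 s.f., last digit at the 10^-1 place).
Sum: 3343.2064 mL; keep the coarser place, 10^2.
Result: 3.3 × 10³ mL.

3.3 × 10³ mL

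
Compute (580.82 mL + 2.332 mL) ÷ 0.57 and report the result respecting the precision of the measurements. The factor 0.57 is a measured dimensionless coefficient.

580.82 mL + 2.332 mL = 583.152 mL; the sum is limited to 2 decimal places (5 s.f.).
Carrying full precision, 583.152 ÷ 0.57 = 1023.07368421… mL; 0.57 has 2 s.f., so the result keeps min(5, 2) = 2 s.f.
Rounded to 2 significant figures: 1.0 × 10³ mL.

1.0 × 10³ mL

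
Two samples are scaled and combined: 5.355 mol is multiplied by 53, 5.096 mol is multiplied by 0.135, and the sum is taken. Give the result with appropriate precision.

5.355 × 53 = 283.815 → 2.8 × 10² mol (2 s.f., last digit at the 10^1 place).
5.096 × 0.135 = 0.68796 → 0.688 mol (3 s.f., last digit at the 10^-3 place).
Sum: 284.50296 mol; keep the coarser place, 10^1.
Result: 2.8 × 10² mol.

2.8 × 10² mol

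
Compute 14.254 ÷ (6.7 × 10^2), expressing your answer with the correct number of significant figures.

14.254 ÷ (6.7 × 10^2) = 0.0212746268657…
Multiplication/division keeps the fewest significant figures: 14.254 → 5 s.f., 6.7 × 10^2 → 2 s.f.; limit is 2.
Rounded to 2 significant figures: 0.021.

0.021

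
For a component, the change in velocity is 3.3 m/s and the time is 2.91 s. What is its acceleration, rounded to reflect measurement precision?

acceleration = 3.3 m/s ÷ 2.91 s = 1.13402061856… m/s².
3.3 has 2 significant figures; 2.91 has 3.
Division/multiplication keeps the fewest: 2 significant figures.
Rounded: 1.1 m/s².

1.1 m/s²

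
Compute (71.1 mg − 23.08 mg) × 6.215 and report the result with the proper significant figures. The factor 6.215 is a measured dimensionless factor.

71.1 mg − 23.08 mg = 48.02 mg; the difference is limited to 1 decimal place (3 s.f.).
Carrying full precision, 48.02 × 6.215 = 298.4443 mg; 6.215 has 4 s.f., so the result keeps min(3, 4) = 3 s.f.
Rounded to 3 significant figures: 298 mg.

298 mg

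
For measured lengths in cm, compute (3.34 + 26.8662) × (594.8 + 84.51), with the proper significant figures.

3.34 + 26.8662 = 30.2062, limited to 2 d.p. → 4 s.f.; 594.8 + 84.51 = 679.31, limited to 1 d.p. → 4 s.f.
Carrying full precision, 30.2062 × 679.31 = 20519.373722; keep min(4, 4) = 4 s.f.
Rounded to 4 significant figures: 2.052 × 10^4 cm².

2.052 × 10^4 cm²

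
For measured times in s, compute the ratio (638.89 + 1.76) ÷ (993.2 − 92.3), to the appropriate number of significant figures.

638.89 + 1.76 = 640.65, limited to 2 d.p. → 5 s.f.; 993.2 − 92.3 = 900.9, limited to 1 d.p. → 4 s.f.
Carrying full precision, 640.65 ÷ 900.9 = 0.711122211122…; keep min(5, 4) = 4 s.f.
Rounded to 4 significant figures: 7.111 × 10⁻¹.

7.111 × 10⁻¹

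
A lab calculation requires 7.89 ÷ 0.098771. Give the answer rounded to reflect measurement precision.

79.9

7.89 ÷ 0.098771 = 79.8817466665…
Multiplication/division keeps the fewest significant figures: 7.89 → 3 s.f., 0.098771 → 5 s.f.; limit is 3.
Rounded to 3 significant figures: 79.9.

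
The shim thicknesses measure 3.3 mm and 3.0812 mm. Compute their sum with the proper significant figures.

6.4 mm

3.3 mm + 3.0812 mm = 6.3812 mm.
Addition/subtraction keeps the fewest decimal places: 3.3 → 1 decimal place, 3.0812 → 4 decimal places; limit is 1.
Rounded to 1 decimal place: 6.4 mm.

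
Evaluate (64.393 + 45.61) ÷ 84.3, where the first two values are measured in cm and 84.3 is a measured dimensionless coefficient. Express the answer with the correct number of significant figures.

64.393 cm + 45.61 cm = 110.003 cm; the sum is limited to 2 decimal places (5 s.f.).
Carrying full precision, 110.003 ÷ 84.3 = 1.30489916963… cm; 84.3 has 3 s.f., so the result keeps min(5, 3) = 3 s.f.
Rounded to 3 significant figures: 1.30 cm.

1.30 cm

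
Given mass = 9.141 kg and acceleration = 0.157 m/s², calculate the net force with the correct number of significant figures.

net force = 9.141 kg × 0.157 m/s² = 1.435137 N.
9.141 has 4 significant figures; 0.157 has 3.
Division/multiplication keeps the fewest: 3 significant figures.
Rounded: 1.44 N.

1.44 N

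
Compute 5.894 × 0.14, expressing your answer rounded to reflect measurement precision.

5.894 × 0.14 = 0.82516
Multiplication/division keeps the fewest significant figures: 5.894 → 4 s.f., 0.14 → 2 s.f.; limit is 2.
Rounded to 2 significant figures: 8.3 × 10⁻¹.

8.3 × 10⁻¹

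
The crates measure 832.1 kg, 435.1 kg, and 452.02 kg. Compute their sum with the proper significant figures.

1719.2 kg

832.1 kg + 435.1 kg + 452.02 kg = 1719.22 kg.
Addition/subtraction keeps the fewest decimal places: 832.1 → 1 decimal place, 435.1 → 1 decimal place, 452.02 → 2 decimal places; limit is 1.
Rounded to 1 decimal place: 1719.2 kg.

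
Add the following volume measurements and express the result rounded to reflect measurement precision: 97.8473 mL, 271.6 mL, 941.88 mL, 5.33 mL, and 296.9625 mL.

97.8473 mL + 271.6 mL + 941.88 mL + 5.33 mL + 296.9625 mL = 1613.6198 mL.
Addition/subtraction keeps the fewest decimal places: 97.8473 → 4 decimal places, 271.6 → 1 decimal place, 941.88 → 2 decimal places, 5.33 → 2 decimal places, 296.9625 → 4 decimal places; limit is 1.
Rounded to 1 decimal place: 1613.6 mL.

1613.6 mL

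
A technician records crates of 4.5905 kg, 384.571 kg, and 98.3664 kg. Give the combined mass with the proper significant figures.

4.5905 kg + 384.571 kg + 98.3664 kg = 487.5279 kg.
Addition/subtraction keeps the fewest decimal places: 4.5905 → 4 decimal places, 384.571 → 3 decimal places, 98.3664 → 4 decimal places; limit is 3.
Rounded to 3 decimal places: 4.87528 × 10² kg.

4.87528 × 10² kg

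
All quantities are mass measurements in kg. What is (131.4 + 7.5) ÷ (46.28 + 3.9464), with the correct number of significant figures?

131.4 + 7.5 = 138.9, limited to 1 d.p. → 4 s.f.; 46.28 + 3.9464 = 50.2264, limited to 2 d.p. → 4 s.f.
Carrying full precision, 138.9 ÷ 50.2264 = 2.765477916…; keep min(4, 4) = 4 s.f.
Rounded to 4 significant figures: 2.765.

2.765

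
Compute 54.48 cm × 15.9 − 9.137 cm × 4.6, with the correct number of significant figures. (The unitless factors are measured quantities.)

54.48 × 15.9 = 866.232 → 8.66 × 10² cm (3 s.f., last digit at the 10^0 place).
9.137 × 4.6 = 42.0302 → 42 cm (2 s.f., last digit at the 10^0 place).
Difference: 824.2018 cm; keep the coarser place, 10^0.
Result: 824 cm.

824 cm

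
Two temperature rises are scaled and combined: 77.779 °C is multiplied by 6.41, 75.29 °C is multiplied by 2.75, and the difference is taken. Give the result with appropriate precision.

77.779 × 6.41 = 498.56339 → 499 °C (3 s.f., last digit at the 10^0 place).
75.29 × 2.75 = 207.0475 → 207 °C (3 s.f., last digit at the 10^0 place).
Difference: 291.51589 °C; keep the coarser place, 10^0.
Result: 292 °C.

292 °C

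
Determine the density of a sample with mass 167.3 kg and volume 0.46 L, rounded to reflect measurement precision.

3.6 × 10² kg/L

density = 167.3 kg ÷ 0.46 L = 363.695652174… kg/L.
167.3 has 4 significant figures; 0.46 has 2.
Division/multiplication keeps the fewest: 2 significant figures.
Rounded: 3.6 × 10² kg/L.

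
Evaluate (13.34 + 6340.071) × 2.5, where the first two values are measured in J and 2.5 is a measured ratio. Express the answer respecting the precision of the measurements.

1.6 × 10⁴ J

13.34 J + 6340.071 J = 6353.411 J; the sum is limited to 2 decimal places (6 s.f.).
Carrying full precision, 6353.411 × 2.5 = 15883.5275 J; 2.5 has 2 s.f., so the result keeps min(6, 2) = 2 s.f.
Rounded to 2 significant figures: 1.6 × 10⁴ J.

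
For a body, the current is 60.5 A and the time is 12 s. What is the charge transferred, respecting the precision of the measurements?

charge transferred = 60.5 A × 12 s = 726 C.
60.5 has 3 significant figures; 12 has 2.
Division/multiplication keeps the fewest: 2 significant figures.
Rounded: 7.3 × 10² C.

7.3 × 10² C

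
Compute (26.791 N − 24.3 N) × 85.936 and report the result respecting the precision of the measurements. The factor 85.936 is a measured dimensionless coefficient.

26.791 N − 24.3 N = 2.491 N; the difference is limited to 1 decimal place (2 s.f.).
Carrying full precision, 2.491 × 85.936 = 214.066576 N; 85.936 has 5 s.f., so the result keeps min(2, 5) = 2 s.f.
Rounded to 2 significant figures: 2.1 × 10^2 N.

2.1 × 10^2 N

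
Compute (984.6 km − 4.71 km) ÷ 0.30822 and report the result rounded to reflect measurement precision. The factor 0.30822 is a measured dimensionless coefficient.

3179 km

984.6 km − 4.71 km = 979.89 km; the difference is limited to 1 decimal place (4 s.f.).
Carrying full precision, 979.89 ÷ 0.30822 = 3179.19018883… km; 0.30822 has 5 s.f., so the result keeps min(4, 5) = 4 s.f.
Rounded to 4 significant figures: 3179 km.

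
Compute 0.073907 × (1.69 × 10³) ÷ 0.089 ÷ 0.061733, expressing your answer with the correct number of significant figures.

2.3 × 10⁴

0.073907 × (1.69 × 10³) ÷ 0.089 ÷ 0.061733 = 22733.4259516…
Multiplication/division keeps the fewest significant figures: 0.073907 → 5 s.f., 1.69 × 10³ → 3 s.f., 0.089 → 2 s.f., 0.061733 → 5 s.f.; limit is 2.
Rounded to 2 significant figures: 2.3 × 10⁴.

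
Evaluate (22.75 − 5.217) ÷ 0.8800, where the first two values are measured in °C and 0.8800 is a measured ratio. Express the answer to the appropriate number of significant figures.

19.92 °C

22.75 °C − 5.217 °C = 17.533 °C; the difference is limited to 2 decimal places (4 s.f.).
Carrying full precision, 17.533 ÷ 0.8800 = 19.9238636364… °C; 0.8800 has 4 s.f., so the result keeps min(4, 4) = 4 s.f.
Rounded to 4 significant figures: 19.92 °C.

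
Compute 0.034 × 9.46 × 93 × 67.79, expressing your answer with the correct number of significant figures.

2.0 × 10³

0.034 × 9.46 × 93 × 67.79 = 2027.7697308
Multiplication/division keeps the fewest significant figures: 0.034 → 2 s.f., 9.46 → 3 s.f., 93 → 2 s.f., 67.79 → 4 s.f.; limit is 2.
Rounded to 2 significant figures: 2.0 × 10³.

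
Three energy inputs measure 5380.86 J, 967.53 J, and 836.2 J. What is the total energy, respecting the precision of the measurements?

5380.86 J + 967.53 J + 836.2 J = 7184.59 J.
Addition/subtraction keeps the fewest decimal places: 5380.86 → 2 decimal places, 967.53 → 2 decimal places, 836.2 → 1 decimal place; limit is 1.
Rounded to 1 decimal place: 7184.6 J.

7184.6 J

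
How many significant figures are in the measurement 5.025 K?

5.025: zeros between nonzero digits are significant.

4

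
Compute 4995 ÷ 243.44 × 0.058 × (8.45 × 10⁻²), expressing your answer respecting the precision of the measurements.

4995 ÷ 243.44 × 0.058 × (8.45 × 10⁻²) = 0.100560692573…
Multiplication/division keeps the fewest significant figures: 4995 → 4 s.f., 243.44 → 5 s.f., 0.058 → 2 s.f., 8.45 × 10⁻² → 3 s.f.; limit is 2.
Rounded to 2 significant figures: 0.10.

0.10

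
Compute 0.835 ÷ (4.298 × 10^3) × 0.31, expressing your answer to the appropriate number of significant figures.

0.835 ÷ (4.298 × 10^3) × 0.31 = 0.0000602256863658…
Multiplication/division keeps the fewest significant figures: 0.835 → 3 s.f., 4.298 × 10^3 → 4 s.f., 0.31 → 2 s.f.; limit is 2.
Rounded to 2 significant figures: 6.0 × 10^-5.

6.0 × 10^-5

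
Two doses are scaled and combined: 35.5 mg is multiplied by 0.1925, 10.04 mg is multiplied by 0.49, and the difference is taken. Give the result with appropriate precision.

35.5 × 0.1925 = 6.83375 → 6.83 mg (3 s.f., last digit at the 10^-2 place).
10.04 × 0.49 = 4.9196 → 4.9 mg (2 s.f., last digit at the 10^-1 place).
Difference: 1.91415 mg; keep the coarser place, 10^-1.
Result: 1.9 mg.

1.9 mg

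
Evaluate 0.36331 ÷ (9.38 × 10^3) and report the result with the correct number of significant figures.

3.87 × 10^-5

0.36331 ÷ (9.38 × 10^3) = 0.0000387324093817…
Multiplication/division keeps the fewest significant figures: 0.36331 → 5 s.f., 9.38 × 10^3 → 3 s.f.; limit is 3.
Rounded to 3 significant figures: 3.87 × 10^-5.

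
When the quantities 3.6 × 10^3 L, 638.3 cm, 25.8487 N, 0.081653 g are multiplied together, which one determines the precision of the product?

3.6 × 10^3 L → 2 s.f.; 638.3 cm → 4 s.f.; 25.8487 N → 6 s.f.; 0.081653 g → 5 s.f.
The fewest is 2 significant figures, from 3.6 × 10^3 L.

3.6 × 10^3 L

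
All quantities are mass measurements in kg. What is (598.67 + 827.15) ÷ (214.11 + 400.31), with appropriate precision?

598.67 + 827.15 = 1425.82, limited to 2 d.p. → 6 s.f.; 214.11 + 400.31 = 614.42, limited to 2 d.p. → 5 s.f.
Carrying full precision, 1425.82 ÷ 614.42 = 2.32059503271…; keep min(6, 5) = 5 s.f.
Rounded to 5 significant figures: 2.3206.

2.3206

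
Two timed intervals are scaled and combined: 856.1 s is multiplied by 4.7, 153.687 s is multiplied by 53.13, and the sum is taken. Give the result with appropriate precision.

856.1 × 4.7 = 4023.67 → 4.0 × 10³ s (2 s.f., last digit at the 10^2 place).
153.687 × 53.13 = 8165.39031 → 8165 s (4 s.f., last digit at the 10^0 place).
Sum: 12189.06031 s; keep the coarser place, 10^2.
Result: 1.22 × 10⁴ s.

1.22 × 10⁴ s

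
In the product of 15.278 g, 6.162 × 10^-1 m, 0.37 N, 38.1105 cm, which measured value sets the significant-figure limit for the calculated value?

0.37 N

15.278 g → 5 s.f.; 6.162 × 10^-1 m → 4 s.f.; 0.37 N → 2 s.f.; 38.1105 cm → 6 s.f.
The fewest is 2 significant figures, from 0.37 N.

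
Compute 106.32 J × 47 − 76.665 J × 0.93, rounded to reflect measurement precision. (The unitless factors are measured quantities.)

106.32 × 47 = 4997.04 → 5.0 × 10³ J (2 s.f., last digit at the 10^2 place).
76.665 × 0.93 = 71.29845 → 71 J (2 s.f., last digit at the 10^0 place).
Difference: 4925.74155 J; keep the coarser place, 10^2.
Result: 4.9 × 10³ J.

4.9 × 10³ J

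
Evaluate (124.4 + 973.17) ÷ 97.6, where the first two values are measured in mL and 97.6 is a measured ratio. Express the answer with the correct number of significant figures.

11.2 mL

124.4 mL + 973.17 mL = 1097.57 mL; the sum is limited to 1 decimal place (5 s.f.).
Carrying full precision, 1097.57 ÷ 97.6 = 11.2455942623… mL; 97.6 has 3 s.f., so the result keeps min(5, 3) = 3 s.f.
Rounded to 3 significant figures: 11.2 mL.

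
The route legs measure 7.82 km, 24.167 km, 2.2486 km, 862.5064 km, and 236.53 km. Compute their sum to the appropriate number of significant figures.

1133.27 km

7.82 km + 24.167 km + 2.2486 km + 862.5064 km + 236.53 km = 1133.2720 km.
Addition/subtraction keeps the fewest decimal places: 7.82 → 2 decimal places, 24.167 → 3 decimal places, 2.2486 → 4 decimal places, 862.5064 → 4 decimal places, 236.53 → 2 decimal places; limit is 2.
Rounded to 2 decimal places: 1133.27 km.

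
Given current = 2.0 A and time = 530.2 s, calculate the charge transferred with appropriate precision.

charge transferred = 2.0 A × 530.2 s = 1060.4 C.
2.0 has 2 significant figures; 530.2 has 4.
Division/multiplication keeps the fewest: 2 significant figures.
Rounded: 1.1 × 10^3 C.

1.1 × 10^3 C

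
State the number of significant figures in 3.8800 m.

5

3.8800: trailing zeros after a decimal point are significant.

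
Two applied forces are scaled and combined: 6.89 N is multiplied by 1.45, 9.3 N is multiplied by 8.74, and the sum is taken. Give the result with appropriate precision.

91 N

6.89 × 1.45 = 9.9905 → 9.99 N (3 s.f., last digit at the 10^-2 place).
9.3 × 8.74 = 81.282 → 81 N (2 s.f., last digit at the 10^0 place).
Sum: 91.2725 N; keep the coarser place, 10^0.
Result: 91 N.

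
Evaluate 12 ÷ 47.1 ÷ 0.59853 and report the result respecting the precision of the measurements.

12 ÷ 47.1 ÷ 0.59853 = 0.425671344901…
Multiplication/division keeps the fewest significant figures: 12 → 2 s.f., 47.1 → 3 s.f., 0.59853 → 5 s.f.; limit is 2.
Rounded to 2 significant figures: 0.43.

0.43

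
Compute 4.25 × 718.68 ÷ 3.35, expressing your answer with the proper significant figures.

4.25 × 718.68 ÷ 3.35 = 911.758208955…
Multiplication/division keeps the fewest significant figures: 4.25 → 3 s.f., 718.68 → 5 s.f., 3.35 → 3 s.f.; limit is 3.
Rounded to 3 significant figures: 912.

912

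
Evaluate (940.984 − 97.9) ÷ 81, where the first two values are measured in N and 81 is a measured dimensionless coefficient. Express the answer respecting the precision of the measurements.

940.984 N − 97.9 N = 843.084 N; the difference is limited to 1 decimal place (4 s.f.).
Carrying full precision, 843.084 ÷ 81 = 10.4084444444… N; 81 has 2 s.f., so the result keeps min(4, 2) = 2 s.f.
Rounded to 2 significant figures: 1.0 × 10¹ N.

1.0 × 10¹ N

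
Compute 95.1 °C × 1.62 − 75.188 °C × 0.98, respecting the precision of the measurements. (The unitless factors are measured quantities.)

8.0 × 10^1 °C

95.1 × 1.62 = 154.062 → 154 °C (3 s.f., last digit at the 10^0 place).
75.188 × 0.98 = 73.68424 → 74 °C (2 s.f., last digit at the 10^0 place).
Difference: 80.37776 °C; keep the coarser place, 10^0.
Result: 8.0 × 10^1 °C.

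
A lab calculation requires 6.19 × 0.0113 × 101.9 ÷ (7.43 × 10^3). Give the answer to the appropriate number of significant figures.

6.19 × 0.0113 × 101.9 ÷ (7.43 × 10^3) = 0.000959300040377…
Multiplication/division keeps the fewest significant figures: 6.19 → 3 s.f., 0.0113 → 3 s.f., 101.9 → 4 s.f., 7.43 × 10^3 → 3 s.f.; limit is 3.
Rounded to 3 significant figures: 9.59 × 10^-4.

9.59 × 10^-4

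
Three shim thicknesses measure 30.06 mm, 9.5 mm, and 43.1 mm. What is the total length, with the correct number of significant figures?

30.06 mm + 9.5 mm + 43.1 mm = 82.66 mm.
Addition/subtraction keeps the fewest decimal places: 30.06 → 2 decimal places, 9.5 → 1 decimal place, 43.1 → 1 decimal place; limit is 1.
Rounded to 1 decimal place: 82.7 mm.

82.7 mm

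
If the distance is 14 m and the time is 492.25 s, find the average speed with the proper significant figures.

average speed = 14 m ÷ 492.25 s = 0.0284408329101… m/s.
14 has 2 significant figures; 492.25 has 5.
Division/multiplication keeps the fewest: 2 significant figures.
Rounded: 2.8 × 10^-2 m/s.

2.8 × 10^-2 m/s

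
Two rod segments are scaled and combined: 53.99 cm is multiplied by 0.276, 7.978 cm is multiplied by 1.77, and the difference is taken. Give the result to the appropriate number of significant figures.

53.99 × 0.276 = 14.90124 → 14.9 cm (3 s.f., last digit at the 10^-1 place).
7.978 × 1.77 = 14.12106 → 14.1 cm (3 s.f., last digit at the 10^-1 place).
Difference: 0.78018 cm; keep the coarser place, 10^-1.
Result: 8 × 10⁻¹ cm.

8 × 10⁻¹ cm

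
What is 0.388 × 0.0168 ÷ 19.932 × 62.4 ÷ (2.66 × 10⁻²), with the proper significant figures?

0.388 × 0.0168 ÷ 19.932 × 62.4 ÷ (2.66 × 10⁻²) = 0.767172597357…
Multiplication/division keeps the fewest significant figures: 0.388 → 3 s.f., 0.0168 → 3 s.f., 19.932 → 5 s.f., 62.4 → 3 s.f., 2.66 × 10⁻² → 3 s.f.; limit is 3.
Rounded to 3 significant figures: 0.767.

0.767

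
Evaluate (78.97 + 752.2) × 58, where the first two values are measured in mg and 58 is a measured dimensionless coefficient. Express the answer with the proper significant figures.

78.97 mg + 752.2 mg = 831.17 mg; the sum is limited to 1 decimal place (4 s.f.).
Carrying full precision, 831.17 × 58 = 48207.86 mg; 58 has 2 s.f., so the result keeps min(4, 2) = 2 s.f.
Rounded to 2 significant figures: 4.8 × 10^4 mg.

4.8 × 10^4 mg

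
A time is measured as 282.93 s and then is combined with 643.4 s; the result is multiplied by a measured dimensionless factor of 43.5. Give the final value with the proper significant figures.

282.93 s + 643.4 s = 926.33 s; the sum is limited to 1 decimal place (4 s.f.).
Carrying full precision, 926.33 × 43.5 = 40295.355 s; 43.5 has 3 s.f., so the result keeps min(4, 3) = 3 s.f.
Rounded to 3 significant figures: 4.03 × 10^4 s.

4.03 × 10^4 s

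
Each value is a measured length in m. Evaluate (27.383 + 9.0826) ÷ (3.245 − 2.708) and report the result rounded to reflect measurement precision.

67.9

27.383 + 9.0826 = 36.4656, limited to 3 d.p. → 5 s.f.; 3.245 − 2.708 = 0.537, limited to 3 d.p. → 3 s.f.
Carrying full precision, 36.4656 ÷ 0.537 = 67.9061452514…; keep min(5, 3) = 3 s.f.
Rounded to 3 significant figures: 67.9.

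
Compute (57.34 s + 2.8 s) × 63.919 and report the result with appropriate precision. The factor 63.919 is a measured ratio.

57.34 s + 2.8 s = 60.14 s; the sum is limited to 1 decimal place (3 s.f.).
Carrying full precision, 60.14 × 63.919 = 3844.08866 s; 63.919 has 5 s.f., so the result keeps min(3, 5) = 3 s.f.
Rounded to 3 significant figures: 3.84 × 10^3 s.

3.84 × 10^3 s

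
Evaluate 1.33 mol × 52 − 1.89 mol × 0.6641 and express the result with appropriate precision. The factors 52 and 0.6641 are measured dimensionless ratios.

1.33 × 52 = 69.16 → 69 mol (2 s.f., last digit at the 10^0 place).
1.89 × 0.6641 = 1.255149 → 1.26 mol (3 s.f., last digit at the 10^-2 place).
Difference: 67.904851 mol; keep the coarser place, 10^0.
Result: 68 mol.

68 mol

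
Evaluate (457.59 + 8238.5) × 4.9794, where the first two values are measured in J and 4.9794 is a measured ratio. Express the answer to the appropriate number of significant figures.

457.59 J + 8238.5 J = 8696.09 J; the sum is limited to 1 decimal place (5 s.f.).
Carrying full precision, 8696.09 × 4.9794 = 43301.310546 J; 4.9794 has 5 s.f., so the result keeps min(5, 5) = 5 s.f.
Rounded to 5 significant figures: 4.3301 × 10⁴ J.

4.3301 × 10⁴ J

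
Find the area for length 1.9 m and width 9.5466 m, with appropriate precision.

18 m²

area = 1.9 m × 9.5466 m = 18.13854 m².
1.9 has 2 significant figures; 9.5466 has 5.
Division/multiplication keeps the fewest: 2 significant figures.
Rounded: 18 m².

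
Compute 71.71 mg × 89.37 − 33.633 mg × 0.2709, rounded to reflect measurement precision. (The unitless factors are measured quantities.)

71.71 × 89.37 = 6408.7227 → 6409 mg (4 s.f., last digit at the 10^0 place).
33.633 × 0.2709 = 9.1111797 → 9.111 mg (4 s.f., last digit at the 10^-3 place).
Difference: 6399.6115203 mg; keep the coarser place, 10^0.
Result: 6400. mg.

6400. mg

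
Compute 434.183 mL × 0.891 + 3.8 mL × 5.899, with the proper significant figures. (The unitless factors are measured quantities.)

409 mL

434.183 × 0.891 = 386.857053 → 387 mL (3 s.f., last digit at the 10^0 place).
3.8 × 5.899 = 22.4162 → 22 mL (2 s.f., last digit at the 10^0 place).
Sum: 409.273253 mL; keep the coarser place, 10^0.
Result: 409 mL.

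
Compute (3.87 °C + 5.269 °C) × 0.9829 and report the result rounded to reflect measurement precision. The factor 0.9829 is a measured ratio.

3.87 °C + 5.269 °C = 9.139 °C; the sum is limited to 2 decimal places (3 s.f.).
Carrying full precision, 9.139 × 0.9829 = 8.9827231 °C; 0.9829 has 4 s.f., so the result keeps min(3, 4) = 3 s.f.
Rounded to 3 significant figures: 8.98 °C.

8.98 °C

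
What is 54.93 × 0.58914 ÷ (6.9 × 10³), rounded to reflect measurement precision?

54.93 × 0.58914 ÷ (6.9 × 10³) = 0.00469006669565…
Multiplication/division keeps the fewest significant figures: 54.93 → 4 s.f., 0.58914 → 5 s.f., 6.9 × 10³ → 2 s.f.; limit is 2.
Rounded to 2 significant figures: 4.7 × 10⁻³.

4.7 × 10⁻³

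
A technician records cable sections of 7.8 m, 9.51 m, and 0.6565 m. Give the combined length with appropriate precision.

7.8 m + 9.51 m + 0.6565 m = 17.9665 m.
Addition/subtraction keeps the fewest decimal places: 7.8 → 1 decimal place, 9.51 → 2 decimal places, 0.6565 → 4 decimal places; limit is 1.
Rounded to 1 decimal place: 18.0 m.

18.0 m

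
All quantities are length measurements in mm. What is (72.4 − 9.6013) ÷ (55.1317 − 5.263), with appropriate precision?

72.4 − 9.6013 = 62.7987, limited to 1 d.p. → 3 s.f.; 55.1317 − 5.263 = 49.8687, limited to 3 d.p. → 5 s.f.
Carrying full precision, 62.7987 ÷ 49.8687 = 1.25928087157…; keep min(3, 5) = 3 s.f.
Rounded to 3 significant figures: 1.26.

1.26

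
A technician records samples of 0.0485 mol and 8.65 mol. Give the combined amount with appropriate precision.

0.0485 mol + 8.65 mol = 8.6985 mol.
Addition/subtraction keeps the fewest decimal places: 0.0485 → 4 decimal places, 8.65 → 2 decimal places; limit is 2.
Rounded to 2 decimal places: 8.70 mol.

8.70 mol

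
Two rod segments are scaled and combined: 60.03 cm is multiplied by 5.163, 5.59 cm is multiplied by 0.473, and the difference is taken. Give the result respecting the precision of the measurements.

307.3 cm

60.03 × 5.163 = 309.93489 → 309.9 cm (4 s.f., last digit at the 10^-1 place).
5.59 × 0.473 = 2.64407 → 2.64 cm (3 s.f., last digit at the 10^-2 place).
Difference: 307.29082 cm; keep the coarser place, 10^-1.
Result: 307.3 cm.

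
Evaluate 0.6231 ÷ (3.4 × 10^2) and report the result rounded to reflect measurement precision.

0.6231 ÷ (3.4 × 10^2) = 0.00183264705882…
Multiplication/division keeps the fewest significant figures: 0.6231 → 4 s.f., 3.4 × 10^2 → 2 s.f.; limit is 2.
Rounded to 2 significant figures: 1.8 × 10^-3.

1.8 × 10^-3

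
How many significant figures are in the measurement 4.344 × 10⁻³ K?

4.344 × 10⁻³: in scientific notation every digit of the coefficient is significant.

4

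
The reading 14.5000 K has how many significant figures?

6

14.5000: trailing zeros after a decimal point are significant.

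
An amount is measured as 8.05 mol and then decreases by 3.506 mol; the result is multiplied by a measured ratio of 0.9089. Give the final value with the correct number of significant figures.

8.05 mol − 3.506 mol = 4.544 mol; the difference is limited to 2 decimal places (3 s.f.).
Carrying full precision, 4.544 × 0.9089 = 4.1300416 mol; 0.9089 has 4 s.f., so the result keeps min(3, 4) = 3 s.f.
Rounded to 3 significant figures: 4.13 mol.

4.13 mol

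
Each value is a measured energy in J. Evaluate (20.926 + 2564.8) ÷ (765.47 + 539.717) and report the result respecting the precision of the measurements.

1.9811

20.926 + 2564.8 = 2585.726, limited to 1 d.p. → 5 s.f.; 765.47 + 539.717 = 1305.187, limited to 2 d.p. → 6 s.f.
Carrying full precision, 2585.726 ÷ 1305.187 = 1.98111534975…; keep min(5, 6) = 5 s.f.
Rounded to 5 significant figures: 1.9811.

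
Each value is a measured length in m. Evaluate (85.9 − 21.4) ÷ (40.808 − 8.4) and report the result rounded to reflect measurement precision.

85.9 − 21.4 = 64.5, limited to 1 d.p. → 3 s.f.; 40.808 − 8.4 = 32.408, limited to 1 d.p. → 3 s.f.
Carrying full precision, 64.5 ÷ 32.408 = 1.99024932116…; keep min(3, 3) = 3 s.f.
Rounded to 3 significant figures: 1.99.

1.99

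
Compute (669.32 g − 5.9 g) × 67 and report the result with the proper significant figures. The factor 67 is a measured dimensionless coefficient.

669.32 g − 5.9 g = 663.42 g; the difference is limited to 1 decimal place (4 s.f.).
Carrying full precision, 663.42 × 67 = 44449.14 g; 67 has 2 s.f., so the result keeps min(4, 2) = 2 s.f.
Rounded to 2 significant figures: 4.4 × 10⁴ g.

4.4 × 10⁴ g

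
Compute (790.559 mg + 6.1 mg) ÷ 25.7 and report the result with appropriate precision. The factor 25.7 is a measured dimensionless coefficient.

31.0 mg

790.559 mg + 6.1 mg = 796.659 mg; the sum is limited to 1 decimal place (4 s.f.).
Carrying full precision, 796.659 ÷ 25.7 = 30.9984046693… mg; 25.7 has 3 s.f., so the result keeps min(4, 3) = 3 s.f.
Rounded to 3 significant figures: 31.0 mg.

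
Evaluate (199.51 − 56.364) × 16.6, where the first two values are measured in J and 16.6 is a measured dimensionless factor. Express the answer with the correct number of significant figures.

2.38 × 10^3 J

199.51 J − 56.364 J = 143.146 J; the difference is limited to 2 decimal places (5 s.f.).
Carrying full precision, 143.146 × 16.6 = 2376.2236 J; 16.6 has 3 s.f., so the result keeps min(5, 3) = 3 s.f.
Rounded to 3 significant figures: 2.38 × 10^3 J.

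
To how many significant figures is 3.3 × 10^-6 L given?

3.3 × 10^-6: in scientific notation every digit of the coefficient is significant.

2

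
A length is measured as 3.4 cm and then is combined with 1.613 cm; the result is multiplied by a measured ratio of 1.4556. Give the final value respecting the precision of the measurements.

3.4 cm + 1.613 cm = 5.013 cm; the sum is limited to 1 decimal place (2 s.f.).
Carrying full precision, 5.013 × 1.4556 = 7.2969228 cm; 1.4556 has 5 s.f., so the result keeps min(2, 5) = 2 s.f.
Rounded to 2 significant figures: 7.3 cm.

7.3 cm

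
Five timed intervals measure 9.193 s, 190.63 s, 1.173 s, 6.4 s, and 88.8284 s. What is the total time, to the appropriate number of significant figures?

296.2 s

9.193 s + 190.63 s + 1.173 s + 6.4 s + 88.8284 s = 296.2244 s.
Addition/subtraction keeps the fewest decimal places: 9.193 → 3 decimal places, 190.63 → 2 decimal places, 1.173 → 3 decimal places, 6.4 → 1 decimal place, 88.8284 → 4 decimal places; limit is 1.
Rounded to 1 decimal place: 296.2 s.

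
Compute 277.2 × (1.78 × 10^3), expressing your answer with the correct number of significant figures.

4.93 × 10^5

277.2 × (1.78 × 10^3) = 493416
Multiplication/division keeps the fewest significant figures: 277.2 → 4 s.f., 1.78 × 10^3 → 3 s.f.; limit is 3.
Rounded to 3 significant figures: 4.93 × 10^5.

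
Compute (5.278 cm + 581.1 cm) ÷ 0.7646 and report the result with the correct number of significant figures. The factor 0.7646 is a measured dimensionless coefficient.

5.278 cm + 581.1 cm = 586.378 cm; the sum is limited to 1 decimal place (4 s.f.).
Carrying full precision, 586.378 ÷ 0.7646 = 766.908187287… cm; 0.7646 has 4 s.f., so the result keeps min(4, 4) = 4 s.f.
Rounded to 4 significant figures: 766.9 cm.

766.9 cm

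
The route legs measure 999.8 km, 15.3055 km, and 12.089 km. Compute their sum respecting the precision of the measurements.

1027.2 km

999.8 km + 15.3055 km + 12.089 km = 1027.1945 km.
Addition/subtraction keeps the fewest decimal places: 999.8 → 1 decimal place, 15.3055 → 4 decimal places, 12.089 → 3 decimal places; limit is 1.
Rounded to 1 decimal place: 1027.2 km.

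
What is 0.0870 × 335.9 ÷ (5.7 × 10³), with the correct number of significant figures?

0.0051

0.0870 × 335.9 ÷ (5.7 × 10³) = 0.00512689473684…
Multiplication/division keeps the fewest significant figures: 0.0870 → 3 s.f., 335.9 → 4 s.f., 5.7 × 10³ → 2 s.f.; limit is 2.
Rounded to 2 significant figures: 0.0051.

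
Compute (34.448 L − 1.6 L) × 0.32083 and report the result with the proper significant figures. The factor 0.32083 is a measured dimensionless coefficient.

10.5 L

34.448 L − 1.6 L = 32.848 L; the difference is limited to 1 decimal place (3 s.f.).
Carrying full precision, 32.848 × 0.32083 = 10.53862384 L; 0.32083 has 5 s.f., so the result keeps min(3, 5) = 3 s.f.
Rounded to 3 significant figures: 10.5 L.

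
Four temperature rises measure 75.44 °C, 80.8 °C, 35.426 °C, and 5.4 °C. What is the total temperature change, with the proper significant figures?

75.44 °C + 80.8 °C + 35.426 °C + 5.4 °C = 197.066 °C.
Addition/subtraction keeps the fewest decimal places: 75.44 → 2 decimal places, 80.8 → 1 decimal place, 35.426 → 3 decimal places, 5.4 → 1 decimal place; limit is 1.
Rounded to 1 decimal place: 197.1 °C.

197.1 °C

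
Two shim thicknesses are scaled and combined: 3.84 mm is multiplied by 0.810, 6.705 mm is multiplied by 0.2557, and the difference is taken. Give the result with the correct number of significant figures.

1.40 mm

3.84 × 0.810 = 3.1104 → 3.11 mm (3 s.f., last digit at the 10^-2 place).
6.705 × 0.2557 = 1.7144685 → 1.714 mm (4 s.f., last digit at the 10^-3 place).
Difference: 1.3959315 mm; keep the coarser place, 10^-2.
Result: 1.40 mm.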